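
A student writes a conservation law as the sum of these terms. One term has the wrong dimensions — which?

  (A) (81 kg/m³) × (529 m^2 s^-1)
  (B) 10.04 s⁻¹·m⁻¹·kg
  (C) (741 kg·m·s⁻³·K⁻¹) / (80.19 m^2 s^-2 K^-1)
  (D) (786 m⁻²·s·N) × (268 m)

Expand each in SI base units:
  (A) [kg·m⁻³] · [m²·s⁻¹] = kg·m⁻¹·s⁻¹
  (B) kg·m⁻¹·s⁻¹
  (C) [kg·m·s⁻³·K⁻¹] / [m²·s⁻²·K⁻¹] = kg·m⁻¹·s⁻¹
  (D) [kg·m⁻¹·s⁻¹] · [m] = kg·s⁻¹
All reduce to kg·m⁻¹·s⁻¹ except (D), which is kg·s⁻¹.

(D)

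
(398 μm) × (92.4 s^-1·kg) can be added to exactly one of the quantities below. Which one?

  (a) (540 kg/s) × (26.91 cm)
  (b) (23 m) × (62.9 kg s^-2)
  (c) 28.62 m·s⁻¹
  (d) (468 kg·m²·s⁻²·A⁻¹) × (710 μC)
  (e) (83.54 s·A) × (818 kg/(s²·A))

Reference: [m] · [kg·s⁻¹] = kg·m·s⁻¹.
Each option:
  (a) [kg·s⁻¹] · [m] = kg·m·s⁻¹  ← same
  (b) [m] · [kg·s⁻²] = kg·m·s⁻²
  (c) m·s⁻¹
  (d) [kg·m²·s⁻²·A⁻¹] · [s·A] = kg·m²·s⁻¹
  (e) [s·A] · [kg·s⁻²·A⁻¹] = kg·s⁻¹
Only (a) matches kg·m·s⁻¹.

(a)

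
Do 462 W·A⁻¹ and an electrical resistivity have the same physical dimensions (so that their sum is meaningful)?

Work out the base dimensions of each:
  462 W·A⁻¹:  W·A⁻¹ = J·s⁻¹·A⁻¹ = kg·m²·s⁻³·A⁻¹
  an electrical resistivity:  [electrical resistivity] = kg·m³·s⁻³·A⁻²
kg·m²·s⁻³·A⁻¹ ≠ kg·m³·s⁻³·A⁻², so they cannot be added.

No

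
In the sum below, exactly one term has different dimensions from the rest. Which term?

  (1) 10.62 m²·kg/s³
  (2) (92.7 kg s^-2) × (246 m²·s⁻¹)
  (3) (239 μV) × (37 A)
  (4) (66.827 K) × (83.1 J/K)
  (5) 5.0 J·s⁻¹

(4)

Expand each in SI base units:
  (1) kg·m²·s⁻³
  (2) [kg·s⁻²] · [m²·s⁻¹] = kg·m²·s⁻³
  (3) [kg·m²·s⁻³·A⁻¹] · [A] = kg·m²·s⁻³
  (4) [K] · [kg·m²·s⁻²·K⁻¹] = kg·m²·s⁻²
  (5) J·s⁻¹ = N·m·s⁻¹ = kg·m²·s⁻³
All reduce to kg·m²·s⁻³ except (4), which is kg·m²·s⁻².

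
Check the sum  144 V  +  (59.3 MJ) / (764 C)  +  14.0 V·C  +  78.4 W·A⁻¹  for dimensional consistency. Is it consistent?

No

Work out the base dimensions of each:
  144 V:  V = J·C⁻¹ = kg·m²·s⁻³·A⁻¹
  (59.3 MJ) / (764 C):  [kg·m²·s⁻²] / [s·A] = kg·m²·s⁻³·A⁻¹
  14.0 V·C:  C·V = s·A·J·C⁻¹ = kg·m²·s⁻²
  78.4 W·A⁻¹:  W·A⁻¹ = J·s⁻¹·A⁻¹ = kg·m²·s⁻³·A⁻¹
The terms do not share a single dimension (kg·m²·s⁻² vs kg·m²·s⁻³·A⁻¹).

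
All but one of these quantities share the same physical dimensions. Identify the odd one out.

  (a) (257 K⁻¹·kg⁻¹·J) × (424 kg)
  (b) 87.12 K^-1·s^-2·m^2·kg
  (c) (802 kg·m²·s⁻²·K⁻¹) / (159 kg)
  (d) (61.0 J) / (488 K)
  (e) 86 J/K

In SI base units:
  (a) [m²·s⁻²·K⁻¹] · [kg] = kg·m²·s⁻²·K⁻¹
  (b) kg·m²·s⁻²·K⁻¹
  (c) [kg·m²·s⁻²·K⁻¹] / [kg] = m²·s⁻²·K⁻¹
  (d) [kg·m²·s⁻²] / [K] = kg·m²·s⁻²·K⁻¹
  (e) J·K⁻¹ = N·m·K⁻¹ = kg·m²·s⁻²·K⁻¹
All reduce to kg·m²·s⁻²·K⁻¹ except (c), which is m²·s⁻²·K⁻¹.

(c)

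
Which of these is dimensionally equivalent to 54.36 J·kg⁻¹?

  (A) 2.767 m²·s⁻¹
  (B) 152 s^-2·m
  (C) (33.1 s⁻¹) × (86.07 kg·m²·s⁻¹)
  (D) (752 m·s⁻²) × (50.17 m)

(D)

Reference: J·kg⁻¹ = N·m·kg⁻¹ = m²·s⁻².
Each option:
  (A) m²·s⁻¹
  (B) m·s⁻²
  (C) [s⁻¹] · [kg·m²·s⁻¹] = kg·m²·s⁻²
  (D) [m·s⁻²] · [m] = m²·s⁻²  ← same
Only (D) matches m²·s⁻².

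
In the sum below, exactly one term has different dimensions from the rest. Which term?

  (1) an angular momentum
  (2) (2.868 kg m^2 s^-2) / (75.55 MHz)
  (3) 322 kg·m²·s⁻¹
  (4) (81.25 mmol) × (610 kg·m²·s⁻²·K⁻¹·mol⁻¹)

(4)

Reduce each to base SI dimensions:
  (1) [angular momentum] = kg·m²·s⁻¹
  (2) [kg·m²·s⁻²] / [s⁻¹] = kg·m²·s⁻¹
  (3) kg·m²·s⁻¹
  (4) [mol] · [kg·m²·s⁻²·K⁻¹·mol⁻¹] = kg·m²·s⁻²·K⁻¹
All reduce to kg·m²·s⁻¹ except (4), which is kg·m²·s⁻²·K⁻¹.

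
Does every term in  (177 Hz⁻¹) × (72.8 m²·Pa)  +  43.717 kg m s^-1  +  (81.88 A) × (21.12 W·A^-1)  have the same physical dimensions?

Dimensions:
  (177 Hz⁻¹) × (72.8 m²·Pa):  [s] · [kg·m·s⁻²] = kg·m·s⁻¹
  43.717 kg m s^-1:  kg·m·s⁻¹
  (81.88 A) × (21.12 W·A^-1):  [A] · [kg·m²·s⁻³·A⁻¹] = kg·m²·s⁻³
The terms do not share a single dimension (kg·m²·s⁻³ vs kg·m·s⁻¹).

No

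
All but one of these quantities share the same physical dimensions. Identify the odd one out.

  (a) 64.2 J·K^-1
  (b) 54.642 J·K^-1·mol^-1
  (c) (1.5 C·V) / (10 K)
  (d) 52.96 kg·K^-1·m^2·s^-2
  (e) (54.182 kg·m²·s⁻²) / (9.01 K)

Expand each in SI base units:
  (a) J·K⁻¹ = N·m·K⁻¹ = kg·m²·s⁻²·K⁻¹
  (b) J·mol⁻¹·K⁻¹ = N·m·mol⁻¹·K⁻¹ = kg·m²·s⁻²·K⁻¹·mol⁻¹
  (c) [kg·m²·s⁻²] / [K] = kg·m²·s⁻²·K⁻¹
  (d) kg·m²·s⁻²·K⁻¹
  (e) [kg·m²·s⁻²] / [K] = kg·m²·s⁻²·K⁻¹
All reduce to kg·m²·s⁻²·K⁻¹ except (b), which is kg·m²·s⁻²·K⁻¹·mol⁻¹.

(b)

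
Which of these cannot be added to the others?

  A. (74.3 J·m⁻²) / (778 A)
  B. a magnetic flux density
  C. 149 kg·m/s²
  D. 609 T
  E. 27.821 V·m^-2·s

C.

In SI base units:
  A. [kg·s⁻²] / [A] = kg·s⁻²·A⁻¹
  B. [magnetic flux density] = kg·s⁻²·A⁻¹
  C. kg·m·s⁻²
  D. T = Wb·m⁻² = kg·s⁻²·A⁻¹
  E. V·s·m⁻² = J·C⁻¹·s·m⁻² = kg·s⁻²·A⁻¹
All reduce to kg·s⁻²·A⁻¹ except C., which is kg·m·s⁻².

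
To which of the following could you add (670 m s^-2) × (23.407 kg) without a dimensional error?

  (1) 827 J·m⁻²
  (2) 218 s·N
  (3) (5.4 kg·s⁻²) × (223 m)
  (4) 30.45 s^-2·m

Reference: [m·s⁻²] · [kg] = kg·m·s⁻².
Each option:
  (1) J·m⁻² = N·m·m⁻² = kg·s⁻²
  (2) N·s = kg·m·s⁻²·s = kg·m·s⁻¹
  (3) [kg·s⁻²] · [m] = kg·m·s⁻²  ← same
  (4) m·s⁻²
Only (3) matches kg·m·s⁻².

(3)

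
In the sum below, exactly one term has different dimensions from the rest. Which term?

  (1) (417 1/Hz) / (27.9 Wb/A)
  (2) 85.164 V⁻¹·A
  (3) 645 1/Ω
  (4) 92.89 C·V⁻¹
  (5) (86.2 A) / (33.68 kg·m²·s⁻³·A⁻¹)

(4)

Dimensions:
  (1) [s] / [kg·m²·s⁻²·A⁻²] = kg⁻¹·m⁻²·s³·A²
  (2) A·V⁻¹ = A·(J·C⁻¹)⁻¹ = kg⁻¹·m⁻²·s³·A²
  (3) Ω⁻¹ = (V·A⁻¹)⁻¹ = kg⁻¹·m⁻²·s³·A²
  (4) C·V⁻¹ = s·A·(J·C⁻¹)⁻¹ = kg⁻¹·m⁻²·s⁴·A²
  (5) [A] / [kg·m²·s⁻³·A⁻¹] = kg⁻¹·m⁻²·s³·A²
All reduce to kg⁻¹·m⁻²·s³·A² except (4), which is kg⁻¹·m⁻²·s⁴·A².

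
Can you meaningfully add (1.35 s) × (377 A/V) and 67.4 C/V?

Yes

Expand each in SI base units:
  (1.35 s) × (377 A/V):  [s] · [kg⁻¹·m⁻²·s³·A²] = kg⁻¹·m⁻²·s⁴·A²
  67.4 C/V:  C·V⁻¹ = s·A·(J·C⁻¹)⁻¹ = kg⁻¹·m⁻²·s⁴·A²
Both are kg⁻¹·m⁻²·s⁴·A², so they have the same dimensions and can be added.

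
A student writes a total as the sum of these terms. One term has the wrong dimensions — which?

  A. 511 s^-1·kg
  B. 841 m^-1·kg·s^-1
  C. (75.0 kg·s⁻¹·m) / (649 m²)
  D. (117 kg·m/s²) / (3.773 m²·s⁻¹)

A.

Expand each in SI base units:
  A. kg·s⁻¹
  B. kg·m⁻¹·s⁻¹
  C. [kg·m·s⁻¹] / [m²] = kg·m⁻¹·s⁻¹
  D. [kg·m·s⁻²] / [m²·s⁻¹] = kg·m⁻¹·s⁻¹
All reduce to kg·m⁻¹·s⁻¹ except A., which is kg·s⁻¹.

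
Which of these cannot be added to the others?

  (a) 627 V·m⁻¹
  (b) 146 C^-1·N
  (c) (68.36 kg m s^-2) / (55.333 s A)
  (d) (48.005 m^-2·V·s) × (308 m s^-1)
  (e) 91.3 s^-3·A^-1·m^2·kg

(e)

Expand each in SI base units:
  (a) V·m⁻¹ = J·C⁻¹·m⁻¹ = kg·m·s⁻³·A⁻¹
  (b) N·C⁻¹ = kg·m·s⁻²·(s·A)⁻¹ = kg·m·s⁻³·A⁻¹
  (c) [kg·m·s⁻²] / [s·A] = kg·m·s⁻³·A⁻¹
  (d) [kg·s⁻²·A⁻¹] · [m·s⁻¹] = kg·m·s⁻³·A⁻¹
  (e) kg·m²·s⁻³·A⁻¹
All reduce to kg·m·s⁻³·A⁻¹ except (e), which is kg·m²·s⁻³·A⁻¹.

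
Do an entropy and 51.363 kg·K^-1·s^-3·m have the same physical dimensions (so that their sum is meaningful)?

Dimensions:
  an entropy:  [entropy] = kg·m²·s⁻²·K⁻¹
  51.363 kg·K^-1·s^-3·m:  kg·m·s⁻³·K⁻¹
kg·m²·s⁻²·K⁻¹ ≠ kg·m·s⁻³·K⁻¹, so they cannot be added.

No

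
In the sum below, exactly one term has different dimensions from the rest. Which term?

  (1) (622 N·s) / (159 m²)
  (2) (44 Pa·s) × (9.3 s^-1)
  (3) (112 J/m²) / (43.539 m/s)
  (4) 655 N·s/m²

In SI base units:
  (1) [kg·m·s⁻¹] / [m²] = kg·m⁻¹·s⁻¹
  (2) [kg·m⁻¹·s⁻¹] · [s⁻¹] = kg·m⁻¹·s⁻²
  (3) [kg·s⁻²] / [m·s⁻¹] = kg·m⁻¹·s⁻¹
  (4) N·s·m⁻² = kg·m·s⁻²·s·m⁻² = kg·m⁻¹·s⁻¹
All reduce to kg·m⁻¹·s⁻¹ except (2), which is kg·m⁻¹·s⁻².

(2)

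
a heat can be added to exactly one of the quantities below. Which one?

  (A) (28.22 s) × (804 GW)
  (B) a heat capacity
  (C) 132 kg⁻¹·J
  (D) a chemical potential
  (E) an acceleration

(A)

Reference: [heat] = kg·m²·s⁻².
Each option:
  (A) [s] · [kg·m²·s⁻³] = kg·m²·s⁻²  ← same
  (B) [heat capacity] = kg·m²·s⁻²·K⁻¹
  (C) J·kg⁻¹ = N·m·kg⁻¹ = m²·s⁻²
  (D) [chemical potential] = kg·m²·s⁻²·mol⁻¹
  (E) [acceleration] = m·s⁻²
Only (A) matches kg·m²·s⁻².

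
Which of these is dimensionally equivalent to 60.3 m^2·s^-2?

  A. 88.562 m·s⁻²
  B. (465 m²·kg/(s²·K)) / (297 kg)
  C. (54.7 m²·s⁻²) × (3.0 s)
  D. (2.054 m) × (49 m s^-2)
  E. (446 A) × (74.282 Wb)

Reference: m²·s⁻².
Each option:
  A. m·s⁻²
  B. [kg·m²·s⁻²·K⁻¹] / [kg] = m²·s⁻²·K⁻¹
  C. [m²·s⁻²] · [s] = m²·s⁻¹
  D. [m] · [m·s⁻²] = m²·s⁻²  ← same
  E. [A] · [kg·m²·s⁻²·A⁻¹] = kg·m²·s⁻²
Only D. matches m²·s⁻².

D.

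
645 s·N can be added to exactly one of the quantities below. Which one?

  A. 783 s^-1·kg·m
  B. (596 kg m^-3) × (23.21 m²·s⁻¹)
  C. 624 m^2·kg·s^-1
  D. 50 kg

Reference: N·s = kg·m·s⁻²·s = kg·m·s⁻¹.
Each option:
  A. kg·m·s⁻¹  ← same
  B. [kg·m⁻³] · [m²·s⁻¹] = kg·m⁻¹·s⁻¹
  C. kg·m²·s⁻¹
  D. kg
Only A. matches kg·m·s⁻¹.

A.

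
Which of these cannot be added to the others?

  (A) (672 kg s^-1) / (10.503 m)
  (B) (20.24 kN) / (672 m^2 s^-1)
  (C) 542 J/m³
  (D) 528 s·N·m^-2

Expand each in SI base units:
  (A) [kg·s⁻¹] / [m] = kg·m⁻¹·s⁻¹
  (B) [kg·m·s⁻²] / [m²·s⁻¹] = kg·m⁻¹·s⁻¹
  (C) J·m⁻³ = N·m·m⁻³ = kg·m⁻¹·s⁻²
  (D) N·s·m⁻² = kg·m·s⁻²·s·m⁻² = kg·m⁻¹·s⁻¹
All reduce to kg·m⁻¹·s⁻¹ except (C), which is kg·m⁻¹·s⁻².

(C)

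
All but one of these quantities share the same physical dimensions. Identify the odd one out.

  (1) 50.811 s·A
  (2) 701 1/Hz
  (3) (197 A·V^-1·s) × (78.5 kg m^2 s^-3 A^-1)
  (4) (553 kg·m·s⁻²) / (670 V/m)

Dimensions:
  (1) A·s = s·A
  (2) Hz⁻¹ = (s⁻¹)⁻¹ = s
  (3) [kg⁻¹·m⁻²·s⁴·A²] · [kg·m²·s⁻³·A⁻¹] = s·A
  (4) [kg·m·s⁻²] / [kg·m·s⁻³·A⁻¹] = s·A
All reduce to s·A except (2), which is s.

(2)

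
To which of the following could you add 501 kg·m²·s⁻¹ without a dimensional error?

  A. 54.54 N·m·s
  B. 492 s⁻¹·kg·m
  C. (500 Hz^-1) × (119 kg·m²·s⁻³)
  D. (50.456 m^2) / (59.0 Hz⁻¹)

Reference: kg·m²·s⁻¹.
Each option:
  A. N·m·s = kg·m·s⁻²·m·s = kg·m²·s⁻¹  ← same
  B. kg·m·s⁻¹
  C. [s] · [kg·m²·s⁻³] = kg·m²·s⁻²
  D. [m²] / [s] = m²·s⁻¹
Only A. matches kg·m²·s⁻¹.

A.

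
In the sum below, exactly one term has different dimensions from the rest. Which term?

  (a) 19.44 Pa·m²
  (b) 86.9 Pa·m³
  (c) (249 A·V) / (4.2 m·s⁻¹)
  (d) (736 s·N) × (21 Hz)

(b)

In SI base units:
  (a) Pa·m² = N·m⁻²·m² = kg·m·s⁻²
  (b) Pa·m³ = N·m⁻²·m³ = kg·m²·s⁻²
  (c) [kg·m²·s⁻³] / [m·s⁻¹] = kg·m·s⁻²
  (d) [kg·m·s⁻¹] · [s⁻¹] = kg·m·s⁻²
All reduce to kg·m·s⁻² except (b), which is kg·m²·s⁻².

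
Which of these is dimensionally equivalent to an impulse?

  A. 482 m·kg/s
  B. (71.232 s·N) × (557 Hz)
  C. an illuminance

A.

Reference: [impulse] = kg·m·s⁻¹.
Each option:
  A. kg·m·s⁻¹  ← same
  B. [kg·m·s⁻¹] · [s⁻¹] = kg·m·s⁻²
  C. [illuminance] = m⁻²·cd
Only A. matches kg·m·s⁻¹.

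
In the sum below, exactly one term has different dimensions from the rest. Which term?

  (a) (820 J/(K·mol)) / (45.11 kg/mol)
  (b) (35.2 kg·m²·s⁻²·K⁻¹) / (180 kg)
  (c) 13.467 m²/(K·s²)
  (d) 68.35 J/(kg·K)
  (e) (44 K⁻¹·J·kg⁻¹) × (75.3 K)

Reduce each to base SI dimensions:
  (a) [kg·m²·s⁻²·K⁻¹·mol⁻¹] / [kg·mol⁻¹] = m²·s⁻²·K⁻¹
  (b) [kg·m²·s⁻²·K⁻¹] / [kg] = m²·s⁻²·K⁻¹
  (c) m²·s⁻²·K⁻¹
  (d) J·kg⁻¹·K⁻¹ = N·m·kg⁻¹·K⁻¹ = m²·s⁻²·K⁻¹
  (e) [m²·s⁻²·K⁻¹] · [K] = m²·s⁻²
All reduce to m²·s⁻²·K⁻¹ except (e), which is m²·s⁻².

(e)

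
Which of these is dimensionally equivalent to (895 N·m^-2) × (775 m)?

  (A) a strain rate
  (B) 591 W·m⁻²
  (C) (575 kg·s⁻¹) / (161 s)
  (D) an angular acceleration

(C)

Reference: [kg·m⁻¹·s⁻²] · [m] = kg·s⁻².
Each option:
  (A) [strain rate] = s⁻¹
  (B) W·m⁻² = J·s⁻¹·m⁻² = kg·s⁻³
  (C) [kg·s⁻¹] / [s] = kg·s⁻²  ← same
  (D) [angular acceleration] = s⁻²
Only (C) matches kg·s⁻².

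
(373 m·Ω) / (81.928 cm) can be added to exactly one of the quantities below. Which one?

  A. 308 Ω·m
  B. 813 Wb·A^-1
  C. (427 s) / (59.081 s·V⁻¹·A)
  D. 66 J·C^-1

Reference: [kg·m³·s⁻³·A⁻²] / [m] = kg·m²·s⁻³·A⁻².
Each option:
  A. Ω·m = V·A⁻¹·m = kg·m³·s⁻³·A⁻²
  B. Wb·A⁻¹ = V·s·A⁻¹ = kg·m²·s⁻²·A⁻²
  C. [s] / [kg⁻¹·m⁻²·s⁴·A²] = kg·m²·s⁻³·A⁻²  ← same
  D. J·C⁻¹ = N·m·(s·A)⁻¹ = kg·m²·s⁻³·A⁻¹
Only C. matches kg·m²·s⁻³·A⁻².

C.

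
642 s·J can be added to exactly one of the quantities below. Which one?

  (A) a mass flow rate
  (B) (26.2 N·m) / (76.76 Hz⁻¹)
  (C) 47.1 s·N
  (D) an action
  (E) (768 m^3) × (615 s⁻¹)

Reference: J·s = N·m·s = kg·m²·s⁻¹.
Each option:
  (A) [mass flow rate] = kg·s⁻¹
  (B) [kg·m²·s⁻²] / [s] = kg·m²·s⁻³
  (C) N·s = kg·m·s⁻²·s = kg·m·s⁻¹
  (D) [action] = kg·m²·s⁻¹  ← same
  (E) [m³] · [s⁻¹] = m³·s⁻¹
Only (D) matches kg·m²·s⁻¹.

(D)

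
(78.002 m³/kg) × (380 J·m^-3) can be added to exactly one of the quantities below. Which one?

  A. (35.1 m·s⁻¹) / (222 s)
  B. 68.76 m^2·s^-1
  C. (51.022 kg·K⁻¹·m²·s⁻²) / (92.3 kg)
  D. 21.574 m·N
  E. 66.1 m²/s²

Reference: [kg⁻¹·m³] · [kg·m⁻¹·s⁻²] = m²·s⁻².
Each option:
  A. [m·s⁻¹] / [s] = m·s⁻²
  B. m²·s⁻¹
  C. [kg·m²·s⁻²·K⁻¹] / [kg] = m²·s⁻²·K⁻¹
  D. N·m = kg·m·s⁻²·m = kg·m²·s⁻²
  E. m²·s⁻²  ← same
Only E. matches m²·s⁻².

E.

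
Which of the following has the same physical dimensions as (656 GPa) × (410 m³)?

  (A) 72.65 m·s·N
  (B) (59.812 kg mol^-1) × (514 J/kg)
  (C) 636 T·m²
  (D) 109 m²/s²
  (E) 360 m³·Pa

(E)

Reference: [kg·m⁻¹·s⁻²] · [m³] = kg·m²·s⁻².
Each option:
  (A) N·m·s = kg·m·s⁻²·m·s = kg·m²·s⁻¹
  (B) [kg·mol⁻¹] · [m²·s⁻²] = kg·m²·s⁻²·mol⁻¹
  (C) T·m² = Wb·m⁻²·m² = kg·m²·s⁻²·A⁻¹
  (D) m²·s⁻²
  (E) Pa·m³ = N·m⁻²·m³ = kg·m²·s⁻²  ← same
Only (E) matches kg·m²·s⁻².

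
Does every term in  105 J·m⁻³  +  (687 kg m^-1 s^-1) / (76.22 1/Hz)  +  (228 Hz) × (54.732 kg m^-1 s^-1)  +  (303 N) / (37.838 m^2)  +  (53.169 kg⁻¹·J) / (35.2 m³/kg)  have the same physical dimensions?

Yes

Expand each in SI base units:
  105 J·m⁻³:  J·m⁻³ = N·m·m⁻³ = kg·m⁻¹·s⁻²
  (687 kg m^-1 s^-1) / (76.22 1/Hz):  [kg·m⁻¹·s⁻¹] / [s] = kg·m⁻¹·s⁻²
  (228 Hz) × (54.732 kg m^-1 s^-1):  [s⁻¹] · [kg·m⁻¹·s⁻¹] = kg·m⁻¹·s⁻²
  (303 N) / (37.838 m^2):  [kg·m·s⁻²] / [m²] = kg·m⁻¹·s⁻²
  (53.169 kg⁻¹·J) / (35.2 m³/kg):  [m²·s⁻²] / [kg⁻¹·m³] = kg·m⁻¹·s⁻²
Every term reduces to kg·m⁻¹·s⁻².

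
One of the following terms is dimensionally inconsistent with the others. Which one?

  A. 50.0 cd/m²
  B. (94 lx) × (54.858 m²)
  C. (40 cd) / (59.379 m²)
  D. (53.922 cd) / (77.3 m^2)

B.

Expand each in SI base units:
  A. cd·m⁻² = m⁻²·cd
  B. [m⁻²·cd] · [m²] = cd
  C. [cd] / [m²] = m⁻²·cd
  D. [cd] / [m²] = m⁻²·cd
All reduce to m⁻²·cd except B., which is cd.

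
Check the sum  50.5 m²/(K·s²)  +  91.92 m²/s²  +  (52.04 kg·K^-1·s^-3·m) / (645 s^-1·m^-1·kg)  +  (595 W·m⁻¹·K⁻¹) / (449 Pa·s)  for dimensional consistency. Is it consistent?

No

Reduce each to base SI dimensions:
  50.5 m²/(K·s²):  m²·s⁻²·K⁻¹
  91.92 m²/s²:  m²·s⁻²
  (52.04 kg·K^-1·s^-3·m) / (645 s^-1·m^-1·kg):  [kg·m·s⁻³·K⁻¹] / [kg·m⁻¹·s⁻¹] = m²·s⁻²·K⁻¹
  (595 W·m⁻¹·K⁻¹) / (449 Pa·s):  [kg·m·s⁻³·K⁻¹] / [kg·m⁻¹·s⁻¹] = m²·s⁻²·K⁻¹
The terms do not share a single dimension (m²·s⁻² vs m²·s⁻²·K⁻¹).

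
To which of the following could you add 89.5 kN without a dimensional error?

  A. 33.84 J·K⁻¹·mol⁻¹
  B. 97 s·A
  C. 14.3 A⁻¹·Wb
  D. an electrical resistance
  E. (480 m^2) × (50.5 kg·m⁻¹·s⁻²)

Reference: N = kg·m·s⁻².
Each option:
  A. J·mol⁻¹·K⁻¹ = N·m·mol⁻¹·K⁻¹ = kg·m²·s⁻²·K⁻¹·mol⁻¹
  B. s·A
  C. Wb·A⁻¹ = V·s·A⁻¹ = kg·m²·s⁻²·A⁻²
  D. [electrical resistance] = kg·m²·s⁻³·A⁻²
  E. [m²] · [kg·m⁻¹·s⁻²] = kg·m·s⁻²  ← same
Only E. matches kg·m·s⁻².

E.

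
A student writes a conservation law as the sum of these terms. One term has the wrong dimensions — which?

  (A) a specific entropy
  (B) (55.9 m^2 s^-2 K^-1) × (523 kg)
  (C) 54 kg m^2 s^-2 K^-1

(A)

Expand each in SI base units:
  (A) [specific entropy] = m²·s⁻²·K⁻¹
  (B) [m²·s⁻²·K⁻¹] · [kg] = kg·m²·s⁻²·K⁻¹
  (C) kg·m²·s⁻²·K⁻¹
All reduce to kg·m²·s⁻²·K⁻¹ except (A), which is m²·s⁻²·K⁻¹.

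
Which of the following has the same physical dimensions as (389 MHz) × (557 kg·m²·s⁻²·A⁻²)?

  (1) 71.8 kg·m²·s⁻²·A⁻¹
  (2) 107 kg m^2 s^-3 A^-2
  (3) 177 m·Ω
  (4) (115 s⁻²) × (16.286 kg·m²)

(2)

Reference: [s⁻¹] · [kg·m²·s⁻²·A⁻²] = kg·m²·s⁻³·A⁻².
Each option:
  (1) kg·m²·s⁻²·A⁻¹
  (2) kg·m²·s⁻³·A⁻²  ← same
  (3) Ω·m = V·A⁻¹·m = kg·m³·s⁻³·A⁻²
  (4) [s⁻²] · [kg·m²] = kg·m²·s⁻²
Only (2) matches kg·m²·s⁻³·A⁻².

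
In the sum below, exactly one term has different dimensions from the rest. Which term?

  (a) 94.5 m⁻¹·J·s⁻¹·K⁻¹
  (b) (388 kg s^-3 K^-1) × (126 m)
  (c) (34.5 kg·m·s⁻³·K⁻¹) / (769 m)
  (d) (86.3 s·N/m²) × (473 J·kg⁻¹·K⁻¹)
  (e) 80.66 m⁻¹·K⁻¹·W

Work out the base dimensions of each:
  (a) J·s⁻¹·m⁻¹·K⁻¹ = N·m·s⁻¹·m⁻¹·K⁻¹ = kg·m·s⁻³·K⁻¹
  (b) [kg·s⁻³·K⁻¹] · [m] = kg·m·s⁻³·K⁻¹
  (c) [kg·m·s⁻³·K⁻¹] / [m] = kg·s⁻³·K⁻¹
  (d) [kg·m⁻¹·s⁻¹] · [m²·s⁻²·K⁻¹] = kg·m·s⁻³·K⁻¹
  (e) W·m⁻¹·K⁻¹ = J·s⁻¹·m⁻¹·K⁻¹ = kg·m·s⁻³·K⁻¹
All reduce to kg·m·s⁻³·K⁻¹ except (c), which is kg·s⁻³·K⁻¹.

(c)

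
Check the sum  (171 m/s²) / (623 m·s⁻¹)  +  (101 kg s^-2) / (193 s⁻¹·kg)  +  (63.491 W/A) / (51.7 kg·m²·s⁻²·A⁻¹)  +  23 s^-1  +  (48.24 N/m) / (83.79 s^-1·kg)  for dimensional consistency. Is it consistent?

Yes

Reduce each to base SI dimensions:
  (171 m/s²) / (623 m·s⁻¹):  [m·s⁻²] / [m·s⁻¹] = s⁻¹
  (101 kg s^-2) / (193 s⁻¹·kg):  [kg·s⁻²] / [kg·s⁻¹] = s⁻¹
  (63.491 W/A) / (51.7 kg·m²·s⁻²·A⁻¹):  [kg·m²·s⁻³·A⁻¹] / [kg·m²·s⁻²·A⁻¹] = s⁻¹
  23 s^-1:  s⁻¹
  (48.24 N/m) / (83.79 s^-1·kg):  [kg·s⁻²] / [kg·s⁻¹] = s⁻¹
Every term reduces to s⁻¹.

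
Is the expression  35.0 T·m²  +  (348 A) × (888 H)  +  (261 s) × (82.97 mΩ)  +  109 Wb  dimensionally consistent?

No

Dimensions:
  35.0 T·m²:  T·m² = Wb·m⁻²·m² = kg·m²·s⁻²·A⁻¹
  (348 A) × (888 H):  [A] · [kg·m²·s⁻²·A⁻²] = kg·m²·s⁻²·A⁻¹
  (261 s) × (82.97 mΩ):  [s] · [kg·m²·s⁻³·A⁻²] = kg·m²·s⁻²·A⁻²
  109 Wb:  Wb = V·s = kg·m²·s⁻²·A⁻¹
The terms do not share a single dimension (kg·m²·s⁻²·A⁻² vs kg·m²·s⁻²·A⁻¹).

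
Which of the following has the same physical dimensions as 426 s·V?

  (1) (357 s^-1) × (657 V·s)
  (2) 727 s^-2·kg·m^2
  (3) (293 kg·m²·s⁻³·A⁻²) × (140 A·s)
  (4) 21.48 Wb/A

Reference: V·s = J·C⁻¹·s = kg·m²·s⁻²·A⁻¹.
Each option:
  (1) [s⁻¹] · [kg·m²·s⁻²·A⁻¹] = kg·m²·s⁻³·A⁻¹
  (2) kg·m²·s⁻²
  (3) [kg·m²·s⁻³·A⁻²] · [s·A] = kg·m²·s⁻²·A⁻¹  ← same
  (4) Wb·A⁻¹ = V·s·A⁻¹ = kg·m²·s⁻²·A⁻²
Only (3) matches kg·m²·s⁻²·A⁻¹.

(3)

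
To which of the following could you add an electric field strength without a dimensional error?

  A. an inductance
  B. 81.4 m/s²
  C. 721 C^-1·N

C.

Reference: [electric field strength] = kg·m·s⁻³·A⁻¹.
Each option:
  A. [inductance] = kg·m²·s⁻²·A⁻²
  B. m·s⁻²
  C. N·C⁻¹ = kg·m·s⁻²·(s·A)⁻¹ = kg·m·s⁻³·A⁻¹  ← same
Only C. matches kg·m·s⁻³·A⁻¹.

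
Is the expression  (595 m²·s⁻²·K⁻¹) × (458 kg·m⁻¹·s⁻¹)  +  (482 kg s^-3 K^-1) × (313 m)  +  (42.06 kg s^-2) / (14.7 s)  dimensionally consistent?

No

Dimensions:
  (595 m²·s⁻²·K⁻¹) × (458 kg·m⁻¹·s⁻¹):  [m²·s⁻²·K⁻¹] · [kg·m⁻¹·s⁻¹] = kg·m·s⁻³·K⁻¹
  (482 kg s^-3 K^-1) × (313 m):  [kg·s⁻³·K⁻¹] · [m] = kg·m·s⁻³·K⁻¹
  (42.06 kg s^-2) / (14.7 s):  [kg·s⁻²] / [s] = kg·s⁻³
The terms do not share a single dimension (kg·m·s⁻³·K⁻¹ vs kg·s⁻³).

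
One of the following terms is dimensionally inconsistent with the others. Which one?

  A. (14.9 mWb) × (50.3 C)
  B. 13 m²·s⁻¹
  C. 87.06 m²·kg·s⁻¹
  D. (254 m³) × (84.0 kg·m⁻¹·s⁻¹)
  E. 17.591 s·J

B.

Dimensions:
  A. [kg·m²·s⁻²·A⁻¹] · [s·A] = kg·m²·s⁻¹
  B. m²·s⁻¹
  C. kg·m²·s⁻¹
  D. [m³] · [kg·m⁻¹·s⁻¹] = kg·m²·s⁻¹
  E. J·s = N·m·s = kg·m²·s⁻¹
All reduce to kg·m²·s⁻¹ except B., which is m²·s⁻¹.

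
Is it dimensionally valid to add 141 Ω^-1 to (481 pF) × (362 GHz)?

Work out the base dimensions of each:
  141 Ω^-1:  Ω⁻¹ = (V·A⁻¹)⁻¹ = kg⁻¹·m⁻²·s³·A²
  (481 pF) × (362 GHz):  [kg⁻¹·m⁻²·s⁴·A²] · [s⁻¹] = kg⁻¹·m⁻²·s³·A²
Both are kg⁻¹·m⁻²·s³·A², so they have the same dimensions and can be added.

Yes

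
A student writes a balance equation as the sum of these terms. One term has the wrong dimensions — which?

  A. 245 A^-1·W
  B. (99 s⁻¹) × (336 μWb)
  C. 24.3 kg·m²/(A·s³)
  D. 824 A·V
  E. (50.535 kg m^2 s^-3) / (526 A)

D.

In SI base units:
  A. W·A⁻¹ = J·s⁻¹·A⁻¹ = kg·m²·s⁻³·A⁻¹
  B. [s⁻¹] · [kg·m²·s⁻²·A⁻¹] = kg·m²·s⁻³·A⁻¹
  C. kg·m²·s⁻³·A⁻¹
  D. V·A = J·C⁻¹·A = kg·m²·s⁻³
  E. [kg·m²·s⁻³] / [A] = kg·m²·s⁻³·A⁻¹
All reduce to kg·m²·s⁻³·A⁻¹ except D., which is kg·m²·s⁻³.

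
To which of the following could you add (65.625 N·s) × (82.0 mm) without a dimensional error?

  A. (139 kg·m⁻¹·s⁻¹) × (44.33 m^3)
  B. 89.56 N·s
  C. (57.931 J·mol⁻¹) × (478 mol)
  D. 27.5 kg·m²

Reference: [kg·m·s⁻¹] · [m] = kg·m²·s⁻¹.
Each option:
  A. [kg·m⁻¹·s⁻¹] · [m³] = kg·m²·s⁻¹  ← same
  B. N·s = kg·m·s⁻²·s = kg·m·s⁻¹
  C. [kg·m²·s⁻²·mol⁻¹] · [mol] = kg·m²·s⁻²
  D. kg·m²
Only A. matches kg·m²·s⁻¹.

A.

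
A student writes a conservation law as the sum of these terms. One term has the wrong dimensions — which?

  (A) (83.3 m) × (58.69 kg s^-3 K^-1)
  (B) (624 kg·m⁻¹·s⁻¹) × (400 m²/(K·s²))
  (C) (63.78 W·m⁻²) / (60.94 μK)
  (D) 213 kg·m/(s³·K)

(C)

In SI base units:
  (A) [m] · [kg·s⁻³·K⁻¹] = kg·m·s⁻³·K⁻¹
  (B) [kg·m⁻¹·s⁻¹] · [m²·s⁻²·K⁻¹] = kg·m·s⁻³·K⁻¹
  (C) [kg·s⁻³] / [K] = kg·s⁻³·K⁻¹
  (D) kg·m·s⁻³·K⁻¹
All reduce to kg·m·s⁻³·K⁻¹ except (C), which is kg·s⁻³·K⁻¹.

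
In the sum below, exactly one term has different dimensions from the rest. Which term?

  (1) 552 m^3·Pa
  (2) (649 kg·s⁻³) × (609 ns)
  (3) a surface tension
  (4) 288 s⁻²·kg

Reduce each to base SI dimensions:
  (1) Pa·m³ = N·m⁻²·m³ = kg·m²·s⁻²
  (2) [kg·s⁻³] · [s] = kg·s⁻²
  (3) [surface tension] = kg·s⁻²
  (4) kg·s⁻²
All reduce to kg·s⁻² except (1), which is kg·m²·s⁻².

(1)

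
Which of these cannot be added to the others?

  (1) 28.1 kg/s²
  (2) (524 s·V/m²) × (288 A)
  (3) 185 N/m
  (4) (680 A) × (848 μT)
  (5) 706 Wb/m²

Reduce each to base SI dimensions:
  (1) kg·s⁻²
  (2) [kg·s⁻²·A⁻¹] · [A] = kg·s⁻²
  (3) N·m⁻¹ = kg·m·s⁻²·m⁻¹ = kg·s⁻²
  (4) [A] · [kg·s⁻²·A⁻¹] = kg·s⁻²
  (5) Wb·m⁻² = V·s·m⁻² = kg·s⁻²·A⁻¹
All reduce to kg·s⁻² except (5), which is kg·s⁻²·A⁻¹.

(5)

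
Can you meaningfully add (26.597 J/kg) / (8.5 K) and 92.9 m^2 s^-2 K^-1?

Yes

Expand each in SI base units:
  (26.597 J/kg) / (8.5 K):  [m²·s⁻²] / [K] = m²·s⁻²·K⁻¹
  92.9 m^2 s^-2 K^-1:  m²·s⁻²·K⁻¹
Both are m²·s⁻²·K⁻¹, so they have the same dimensions and can be added.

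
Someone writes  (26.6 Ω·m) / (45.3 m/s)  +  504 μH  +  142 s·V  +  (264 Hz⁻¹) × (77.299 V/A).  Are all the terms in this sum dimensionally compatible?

Reduce each to base SI dimensions:
  (26.6 Ω·m) / (45.3 m/s):  [kg·m³·s⁻³·A⁻²] / [m·s⁻¹] = kg·m²·s⁻²·A⁻²
  504 μH:  H = V·s·A⁻¹ = kg·m²·s⁻²·A⁻²
  142 s·V:  V·s = J·C⁻¹·s = kg·m²·s⁻²·A⁻¹
  (264 Hz⁻¹) × (77.299 V/A):  [s] · [kg·m²·s⁻³·A⁻²] = kg·m²·s⁻²·A⁻²
The terms do not share a single dimension (kg·m²·s⁻²·A⁻² vs kg·m²·s⁻²·A⁻¹).

No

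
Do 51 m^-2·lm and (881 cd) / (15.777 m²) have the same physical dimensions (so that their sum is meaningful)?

Yes

Dimensions:
  51 m^-2·lm:  lm·m⁻² = cd·m⁻² = m⁻²·cd
  (881 cd) / (15.777 m²):  [cd] / [m²] = m⁻²·cd
Both are m⁻²·cd, so they have the same dimensions and can be added.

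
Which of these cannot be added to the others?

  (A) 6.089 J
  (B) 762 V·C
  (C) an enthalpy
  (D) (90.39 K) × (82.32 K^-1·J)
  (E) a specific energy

(E)

Work out the base dimensions of each:
  (A) J = N·m = kg·m²·s⁻²
  (B) C·V = s·A·J·C⁻¹ = kg·m²·s⁻²
  (C) [enthalpy] = kg·m²·s⁻²
  (D) [K] · [kg·m²·s⁻²·K⁻¹] = kg·m²·s⁻²
  (E) [specific energy] = m²·s⁻²
All reduce to kg·m²·s⁻² except (E), which is m²·s⁻².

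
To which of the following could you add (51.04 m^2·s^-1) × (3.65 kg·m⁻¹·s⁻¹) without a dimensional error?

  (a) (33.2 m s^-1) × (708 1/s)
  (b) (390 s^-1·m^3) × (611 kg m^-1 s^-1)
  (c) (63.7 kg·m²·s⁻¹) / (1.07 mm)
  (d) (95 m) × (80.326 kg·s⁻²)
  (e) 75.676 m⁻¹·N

(d)

Reference: [m²·s⁻¹] · [kg·m⁻¹·s⁻¹] = kg·m·s⁻².
Each option:
  (a) [m·s⁻¹] · [s⁻¹] = m·s⁻²
  (b) [m³·s⁻¹] · [kg·m⁻¹·s⁻¹] = kg·m²·s⁻²
  (c) [kg·m²·s⁻¹] / [m] = kg·m·s⁻¹
  (d) [m] · [kg·s⁻²] = kg·m·s⁻²  ← same
  (e) N·m⁻¹ = kg·m·s⁻²·m⁻¹ = kg·s⁻²
Only (d) matches kg·m·s⁻².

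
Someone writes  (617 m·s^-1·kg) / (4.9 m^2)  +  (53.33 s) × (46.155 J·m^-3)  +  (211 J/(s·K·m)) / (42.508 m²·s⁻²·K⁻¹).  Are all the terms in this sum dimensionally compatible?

Yes

Work out the base dimensions of each:
  (617 m·s^-1·kg) / (4.9 m^2):  [kg·m·s⁻¹] / [m²] = kg·m⁻¹·s⁻¹
  (53.33 s) × (46.155 J·m^-3):  [s] · [kg·m⁻¹·s⁻²] = kg·m⁻¹·s⁻¹
  (211 J/(s·K·m)) / (42.508 m²·s⁻²·K⁻¹):  [kg·m·s⁻³·K⁻¹] / [m²·s⁻²·K⁻¹] = kg·m⁻¹·s⁻¹
Every term reduces to kg·m⁻¹·s⁻¹.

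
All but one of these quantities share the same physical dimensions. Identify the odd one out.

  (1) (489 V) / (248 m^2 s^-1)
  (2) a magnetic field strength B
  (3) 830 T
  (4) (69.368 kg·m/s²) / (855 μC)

Dimensions:
  (1) [kg·m²·s⁻³·A⁻¹] / [m²·s⁻¹] = kg·s⁻²·A⁻¹
  (2) [magnetic field strength B] = kg·s⁻²·A⁻¹
  (3) T = Wb·m⁻² = kg·s⁻²·A⁻¹
  (4) [kg·m·s⁻²] / [s·A] = kg·m·s⁻³·A⁻¹
All reduce to kg·s⁻²·A⁻¹ except (4), which is kg·m·s⁻³·A⁻¹.

(4)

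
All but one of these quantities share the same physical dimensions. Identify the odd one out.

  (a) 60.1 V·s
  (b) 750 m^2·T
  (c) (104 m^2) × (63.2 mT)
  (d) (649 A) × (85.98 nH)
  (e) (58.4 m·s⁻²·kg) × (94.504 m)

(e)

Work out the base dimensions of each:
  (a) V·s = J·C⁻¹·s = kg·m²·s⁻²·A⁻¹
  (b) T·m² = Wb·m⁻²·m² = kg·m²·s⁻²·A⁻¹
  (c) [m²] · [kg·s⁻²·A⁻¹] = kg·m²·s⁻²·A⁻¹
  (d) [A] · [kg·m²·s⁻²·A⁻²] = kg·m²·s⁻²·A⁻¹
  (e) [kg·m·s⁻²] · [m] = kg·m²·s⁻²
All reduce to kg·m²·s⁻²·A⁻¹ except (e), which is kg·m²·s⁻².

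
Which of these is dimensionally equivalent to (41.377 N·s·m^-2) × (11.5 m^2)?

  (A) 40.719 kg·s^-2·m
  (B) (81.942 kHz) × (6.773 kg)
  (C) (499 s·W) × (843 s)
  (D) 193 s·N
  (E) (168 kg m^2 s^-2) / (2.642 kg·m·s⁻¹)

(D)

Reference: [kg·m⁻¹·s⁻¹] · [m²] = kg·m·s⁻¹.
Each option:
  (A) kg·m·s⁻²
  (B) [s⁻¹] · [kg] = kg·s⁻¹
  (C) [kg·m²·s⁻²] · [s] = kg·m²·s⁻¹
  (D) N·s = kg·m·s⁻²·s = kg·m·s⁻¹  ← same
  (E) [kg·m²·s⁻²] / [kg·m·s⁻¹] = m·s⁻¹
Only (D) matches kg·m·s⁻¹.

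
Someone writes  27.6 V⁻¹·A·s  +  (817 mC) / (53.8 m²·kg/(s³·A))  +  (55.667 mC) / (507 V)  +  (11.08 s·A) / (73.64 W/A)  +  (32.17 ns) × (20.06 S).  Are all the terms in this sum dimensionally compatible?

Yes

Reduce each to base SI dimensions:
  27.6 V⁻¹·A·s:  A·s·V⁻¹ = A·s·(J·C⁻¹)⁻¹ = kg⁻¹·m⁻²·s⁴·A²
  (817 mC) / (53.8 m²·kg/(s³·A)):  [s·A] / [kg·m²·s⁻³·A⁻¹] = kg⁻¹·m⁻²·s⁴·A²
  (55.667 mC) / (507 V):  [s·A] / [kg·m²·s⁻³·A⁻¹] = kg⁻¹·m⁻²·s⁴·A²
  (11.08 s·A) / (73.64 W/A):  [s·A] / [kg·m²·s⁻³·A⁻¹] = kg⁻¹·m⁻²·s⁴·A²
  (32.17 ns) × (20.06 S):  [s] · [kg⁻¹·m⁻²·s³·A²] = kg⁻¹·m⁻²·s⁴·A²
Every term reduces to kg⁻¹·m⁻²·s⁴·A².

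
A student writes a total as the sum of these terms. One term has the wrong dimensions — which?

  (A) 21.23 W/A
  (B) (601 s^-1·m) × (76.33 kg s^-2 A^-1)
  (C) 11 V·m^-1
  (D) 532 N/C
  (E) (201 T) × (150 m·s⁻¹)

In SI base units:
  (A) W·A⁻¹ = J·s⁻¹·A⁻¹ = kg·m²·s⁻³·A⁻¹
  (B) [m·s⁻¹] · [kg·s⁻²·A⁻¹] = kg·m·s⁻³·A⁻¹
  (C) V·m⁻¹ = J·C⁻¹·m⁻¹ = kg·m·s⁻³·A⁻¹
  (D) N·C⁻¹ = kg·m·s⁻²·(s·A)⁻¹ = kg·m·s⁻³·A⁻¹
  (E) [kg·s⁻²·A⁻¹] · [m·s⁻¹] = kg·m·s⁻³·A⁻¹
All reduce to kg·m·s⁻³·A⁻¹ except (A), which is kg·m²·s⁻³·A⁻¹.

(A)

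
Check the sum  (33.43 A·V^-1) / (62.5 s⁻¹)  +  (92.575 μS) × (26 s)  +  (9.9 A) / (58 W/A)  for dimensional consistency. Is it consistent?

No

Reduce each to base SI dimensions:
  (33.43 A·V^-1) / (62.5 s⁻¹):  [kg⁻¹·m⁻²·s³·A²] / [s⁻¹] = kg⁻¹·m⁻²·s⁴·A²
  (92.575 μS) × (26 s):  [kg⁻¹·m⁻²·s³·A²] · [s] = kg⁻¹·m⁻²·s⁴·A²
  (9.9 A) / (58 W/A):  [A] / [kg·m²·s⁻³·A⁻¹] = kg⁻¹·m⁻²·s³·A²
The terms do not share a single dimension (kg⁻¹·m⁻²·s³·A² vs kg⁻¹·m⁻²·s⁴·A²).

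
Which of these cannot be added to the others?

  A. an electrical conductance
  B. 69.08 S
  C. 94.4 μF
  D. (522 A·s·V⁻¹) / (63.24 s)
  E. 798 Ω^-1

C.

Reduce each to base SI dimensions:
  A. [electrical conductance] = kg⁻¹·m⁻²·s³·A²
  B. S = Ω⁻¹ = kg⁻¹·m⁻²·s³·A²
  C. F = C·V⁻¹ = kg⁻¹·m⁻²·s⁴·A²
  D. [kg⁻¹·m⁻²·s⁴·A²] / [s] = kg⁻¹·m⁻²·s³·A²
  E. Ω⁻¹ = (V·A⁻¹)⁻¹ = kg⁻¹·m⁻²·s³·A²
All reduce to kg⁻¹·m⁻²·s³·A² except C., which is kg⁻¹·m⁻²·s⁴·A².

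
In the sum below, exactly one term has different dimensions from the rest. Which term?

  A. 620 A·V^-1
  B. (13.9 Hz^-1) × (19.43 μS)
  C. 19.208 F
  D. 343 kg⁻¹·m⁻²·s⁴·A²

Expand each in SI base units:
  A. A·V⁻¹ = A·(J·C⁻¹)⁻¹ = kg⁻¹·m⁻²·s³·A²
  B. [s] · [kg⁻¹·m⁻²·s³·A²] = kg⁻¹·m⁻²·s⁴·A²
  C. F = C·V⁻¹ = kg⁻¹·m⁻²·s⁴·A²
  D. kg⁻¹·m⁻²·s⁴·A²
All reduce to kg⁻¹·m⁻²·s⁴·A² except A., which is kg⁻¹·m⁻²·s³·A².

A.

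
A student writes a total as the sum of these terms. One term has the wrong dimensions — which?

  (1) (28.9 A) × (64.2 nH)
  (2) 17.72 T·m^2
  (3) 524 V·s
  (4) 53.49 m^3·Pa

Reduce each to base SI dimensions:
  (1) [A] · [kg·m²·s⁻²·A⁻²] = kg·m²·s⁻²·A⁻¹
  (2) T·m² = Wb·m⁻²·m² = kg·m²·s⁻²·A⁻¹
  (3) V·s = J·C⁻¹·s = kg·m²·s⁻²·A⁻¹
  (4) Pa·m³ = N·m⁻²·m³ = kg·m²·s⁻²
All reduce to kg·m²·s⁻²·A⁻¹ except (4), which is kg·m²·s⁻².

(4)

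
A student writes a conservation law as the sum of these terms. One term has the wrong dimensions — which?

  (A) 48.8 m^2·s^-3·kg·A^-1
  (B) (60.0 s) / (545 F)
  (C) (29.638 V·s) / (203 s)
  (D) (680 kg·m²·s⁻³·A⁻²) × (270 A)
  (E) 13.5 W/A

Reduce each to base SI dimensions:
  (A) kg·m²·s⁻³·A⁻¹
  (B) [s] / [kg⁻¹·m⁻²·s⁴·A²] = kg·m²·s⁻³·A⁻²
  (C) [kg·m²·s⁻²·A⁻¹] / [s] = kg·m²·s⁻³·A⁻¹
  (D) [kg·m²·s⁻³·A⁻²] · [A] = kg·m²·s⁻³·A⁻¹
  (E) W·A⁻¹ = J·s⁻¹·A⁻¹ = kg·m²·s⁻³·A⁻¹
All reduce to kg·m²·s⁻³·A⁻¹ except (B), which is kg·m²·s⁻³·A⁻².

(B)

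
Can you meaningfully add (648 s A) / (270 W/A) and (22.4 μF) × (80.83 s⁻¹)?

No

Expand each in SI base units:
  (648 s A) / (270 W/A):  [s·A] / [kg·m²·s⁻³·A⁻¹] = kg⁻¹·m⁻²·s⁴·A²
  (22.4 μF) × (80.83 s⁻¹):  [kg⁻¹·m⁻²·s⁴·A²] · [s⁻¹] = kg⁻¹·m⁻²·s³·A²
kg⁻¹·m⁻²·s⁴·A² ≠ kg⁻¹·m⁻²·s³·A², so they cannot be added.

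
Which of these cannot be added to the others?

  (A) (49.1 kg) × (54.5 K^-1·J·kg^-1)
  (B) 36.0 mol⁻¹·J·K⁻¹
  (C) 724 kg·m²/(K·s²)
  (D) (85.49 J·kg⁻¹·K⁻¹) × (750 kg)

Dimensions:
  (A) [kg] · [m²·s⁻²·K⁻¹] = kg·m²·s⁻²·K⁻¹
  (B) J·mol⁻¹·K⁻¹ = N·m·mol⁻¹·K⁻¹ = kg·m²·s⁻²·K⁻¹·mol⁻¹
  (C) kg·m²·s⁻²·K⁻¹
  (D) [m²·s⁻²·K⁻¹] · [kg] = kg·m²·s⁻²·K⁻¹
All reduce to kg·m²·s⁻²·K⁻¹ except (B), which is kg·m²·s⁻²·K⁻¹·mol⁻¹.

(B)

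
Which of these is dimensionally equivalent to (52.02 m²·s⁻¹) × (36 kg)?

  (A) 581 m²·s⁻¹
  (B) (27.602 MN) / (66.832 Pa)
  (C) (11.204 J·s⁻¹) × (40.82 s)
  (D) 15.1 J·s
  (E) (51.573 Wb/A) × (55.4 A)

(D)

Reference: [m²·s⁻¹] · [kg] = kg·m²·s⁻¹.
Each option:
  (A) m²·s⁻¹
  (B) [kg·m·s⁻²] / [kg·m⁻¹·s⁻²] = m²
  (C) [kg·m²·s⁻³] · [s] = kg·m²·s⁻²
  (D) J·s = N·m·s = kg·m²·s⁻¹  ← same
  (E) [kg·m²·s⁻²·A⁻²] · [A] = kg·m²·s⁻²·A⁻¹
Only (D) matches kg·m²·s⁻¹.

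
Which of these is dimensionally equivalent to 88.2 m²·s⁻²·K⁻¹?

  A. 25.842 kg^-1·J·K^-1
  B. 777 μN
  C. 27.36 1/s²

A.

Reference: m²·s⁻²·K⁻¹.
Each option:
  A. J·kg⁻¹·K⁻¹ = N·m·kg⁻¹·K⁻¹ = m²·s⁻²·K⁻¹  ← same
  B. N = kg·m·s⁻²
  C. s⁻²
Only A. matches m²·s⁻²·K⁻¹.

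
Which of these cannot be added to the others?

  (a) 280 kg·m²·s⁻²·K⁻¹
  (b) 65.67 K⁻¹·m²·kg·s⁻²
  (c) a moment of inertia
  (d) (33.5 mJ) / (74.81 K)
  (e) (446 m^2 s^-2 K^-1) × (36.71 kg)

(c)

In SI base units:
  (a) kg·m²·s⁻²·K⁻¹
  (b) kg·m²·s⁻²·K⁻¹
  (c) [moment of inertia] = kg·m²
  (d) [kg·m²·s⁻²] / [K] = kg·m²·s⁻²·K⁻¹
  (e) [m²·s⁻²·K⁻¹] · [kg] = kg·m²·s⁻²·K⁻¹
All reduce to kg·m²·s⁻²·K⁻¹ except (c), which is kg·m².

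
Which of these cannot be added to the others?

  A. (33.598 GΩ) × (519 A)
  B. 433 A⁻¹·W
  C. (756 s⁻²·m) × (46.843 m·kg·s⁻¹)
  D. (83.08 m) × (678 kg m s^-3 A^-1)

C.

Expand each in SI base units:
  A. [kg·m²·s⁻³·A⁻²] · [A] = kg·m²·s⁻³·A⁻¹
  B. W·A⁻¹ = J·s⁻¹·A⁻¹ = kg·m²·s⁻³·A⁻¹
  C. [m·s⁻²] · [kg·m·s⁻¹] = kg·m²·s⁻³
  D. [m] · [kg·m·s⁻³·A⁻¹] = kg·m²·s⁻³·A⁻¹
All reduce to kg·m²·s⁻³·A⁻¹ except C., which is kg·m²·s⁻³.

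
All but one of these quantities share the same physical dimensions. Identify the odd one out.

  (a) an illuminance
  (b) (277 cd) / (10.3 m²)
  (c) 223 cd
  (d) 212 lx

Dimensions:
  (a) [illuminance] = m⁻²·cd
  (b) [cd] / [m²] = m⁻²·cd
  (c) cd
  (d) lx = lm·m⁻² = m⁻²·cd
All reduce to m⁻²·cd except (c), which is cd.

(c)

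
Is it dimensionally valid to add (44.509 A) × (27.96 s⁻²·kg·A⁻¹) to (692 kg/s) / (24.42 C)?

In SI base units:
  (44.509 A) × (27.96 s⁻²·kg·A⁻¹):  [A] · [kg·s⁻²·A⁻¹] = kg·s⁻²
  (692 kg/s) / (24.42 C):  [kg·s⁻¹] / [s·A] = kg·s⁻²·A⁻¹
kg·s⁻² ≠ kg·s⁻²·A⁻¹, so they cannot be added.

No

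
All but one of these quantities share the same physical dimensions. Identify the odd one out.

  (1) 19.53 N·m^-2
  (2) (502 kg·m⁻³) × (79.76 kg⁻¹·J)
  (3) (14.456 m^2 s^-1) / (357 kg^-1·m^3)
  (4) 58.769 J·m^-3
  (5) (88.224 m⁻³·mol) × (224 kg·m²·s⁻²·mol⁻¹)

Expand each in SI base units:
  (1) N·m⁻² = kg·m·s⁻²·m⁻² = kg·m⁻¹·s⁻²
  (2) [kg·m⁻³] · [m²·s⁻²] = kg·m⁻¹·s⁻²
  (3) [m²·s⁻¹] / [kg⁻¹·m³] = kg·m⁻¹·s⁻¹
  (4) J·m⁻³ = N·m·m⁻³ = kg·m⁻¹·s⁻²
  (5) [m⁻³·mol] · [kg·m²·s⁻²·mol⁻¹] = kg·m⁻¹·s⁻²
All reduce to kg·m⁻¹·s⁻² except (3), which is kg·m⁻¹·s⁻¹.

(3)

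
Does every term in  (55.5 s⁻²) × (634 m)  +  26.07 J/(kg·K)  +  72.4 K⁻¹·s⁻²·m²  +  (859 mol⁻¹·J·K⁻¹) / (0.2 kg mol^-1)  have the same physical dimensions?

No

Expand each in SI base units:
  (55.5 s⁻²) × (634 m):  [s⁻²] · [m] = m·s⁻²
  26.07 J/(kg·K):  J·kg⁻¹·K⁻¹ = N·m·kg⁻¹·K⁻¹ = m²·s⁻²·K⁻¹
  72.4 K⁻¹·s⁻²·m²:  m²·s⁻²·K⁻¹
  (859 mol⁻¹·J·K⁻¹) / (0.2 kg mol^-1):  [kg·m²·s⁻²·K⁻¹·mol⁻¹] / [kg·mol⁻¹] = m²·s⁻²·K⁻¹
The terms do not share a single dimension (m²·s⁻²·K⁻¹ vs m·s⁻²).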